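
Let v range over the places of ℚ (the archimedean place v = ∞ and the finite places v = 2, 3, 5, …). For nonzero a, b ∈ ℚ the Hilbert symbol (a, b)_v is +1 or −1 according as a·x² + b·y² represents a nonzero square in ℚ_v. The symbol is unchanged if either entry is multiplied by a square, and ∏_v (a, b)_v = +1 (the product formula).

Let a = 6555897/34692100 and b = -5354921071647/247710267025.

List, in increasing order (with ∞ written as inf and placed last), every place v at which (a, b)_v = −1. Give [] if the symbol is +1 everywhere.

Mod squares: a ≡ 17, b ≡ -23. Check v ∈ {∞, 2, 3, 5, 7, 13, 17, 19, 23, 31, 37}.
v=37: a=37^0·(≡29), b=37^2·(≡15) mod 37; (29|37)=-1, (15|37)=-1; (−1)^{0·2·18}·(-1)^2·(-1)^0 = +1.
v=2: v_2(a)=-2, v_2(b)=0; units ≡ 1, 1 (mod 8); ε·ε+αω+βω = 0·0+-2·0+0·0 ≡ 0  ⇒  (a,b)_2 = +1.
v=5: a=5^-2·(≡3), b=5^-2·(≡3) mod 5; (3|5)=-1, (3|5)=-1; (−1)^{-2·-2·2}·(-1)^-2·(-1)^-2 = +1.
v=7: a=7^0·(≡6), b=7^2·(≡5) mod 7; (6|7)=-1, (5|7)=-1; (−1)^{0·2·3}·(-1)^2·(-1)^0 = +1.
v=19: a=19^-2·(≡17), b=19^-2·(≡3) mod 19; (17|19)=+1, (3|19)=-1; (−1)^{-2·-2·9}·(+1)^-2·(-1)^-2 = +1.
v=17: a=17^1·(≡1), b=17^0·(≡12) mod 17; (1|17)=+1, (12|17)=-1; (−1)^{1·0·8}·(+1)^0·(-1)^1 = -1.
v=3: a=3^6·(≡2), b=3^8·(≡1) mod 3; (2|3)=-1, (1|3)=+1; (−1)^{6·8·1}·(-1)^8·(+1)^6 = +1.
v=23: a=23^2·(≡22), b=23^3·(≡11) mod 23; (22|23)=-1, (11|23)=-1; (−1)^{2·3·11}·(-1)^3·(-1)^2 = -1.
v=∞: 17 > 0 and -23 < 0  ⇒  (a,b)_∞ = +1.
v=31: a=31^-2·(≡3), b=31^-2·(≡7) mod 31; (3|31)=-1, (7|31)=+1; (−1)^{-2·-2·15}·(-1)^-2·(+1)^-2 = +1.
v=13: a=13^0·(≡10), b=13^-4·(≡10) mod 13; (10|13)=+1, (10|13)=+1; (−1)^{0·-4·6}·(+1)^-4·(+1)^0 = +1.
(17, -23 / ℚ) ramifies at {17, 23}: a division algebra.

[17, 23]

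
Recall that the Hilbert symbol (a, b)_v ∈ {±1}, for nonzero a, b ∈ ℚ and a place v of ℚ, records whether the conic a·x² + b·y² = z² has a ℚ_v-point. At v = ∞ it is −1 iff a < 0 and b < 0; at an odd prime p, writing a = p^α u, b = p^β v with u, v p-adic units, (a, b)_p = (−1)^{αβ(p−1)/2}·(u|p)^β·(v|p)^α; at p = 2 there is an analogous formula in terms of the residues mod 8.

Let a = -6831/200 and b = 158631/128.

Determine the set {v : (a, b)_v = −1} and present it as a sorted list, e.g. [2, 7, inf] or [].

(a, b) ≡ (-1518, 2622) mod (ℚ^×)²; places V = {2, 3, 5, 11, 19, 23, ∞}.
(a,b)_2: α=-3, β=-7; u≡1, v≡7 (mod 8); ε(u)ε(v)=0·1, αω(v)=-3·0, βω(u)=-7·0; sum ≡ 0  ⇒  +1.
(a,b)_3: α=3, u≡1; β=1, v≡1 (mod 3); (1|3)=+1, (1|3)=+1; sign (−1)^1·+1^1·+1^3 = -1.
(a,b)_∞: sgn(-1518)=−, sgn(2622)=+, so +1.
(a,b)_11: α=1, u≡3; β=2, v≡5 (mod 11); (3|11)=+1, (5|11)=+1; sign (−1)^0·+1^2·+1^1 = +1.
(a,b)_23: α=1, u≡3; β=1, v≡21 (mod 23); (3|23)=+1, (21|23)=-1; sign (−1)^1·+1^1·-1^1 = +1.
(a,b)_5: α=-2, u≡3; β=0, v≡2 (mod 5); (3|5)=-1, (2|5)=-1; sign (−1)^0·-1^0·-1^-2 = +1.
(a,b)_19: α=0, u≡18; β=1, v≡6 (mod 19); (18|19)=-1, (6|19)=+1; sign (−1)^0·-1^1·+1^0 = -1.
Ram(-1518, 2622) = {3, 19}; no ℚ_3-point on the conic.

[3, 19]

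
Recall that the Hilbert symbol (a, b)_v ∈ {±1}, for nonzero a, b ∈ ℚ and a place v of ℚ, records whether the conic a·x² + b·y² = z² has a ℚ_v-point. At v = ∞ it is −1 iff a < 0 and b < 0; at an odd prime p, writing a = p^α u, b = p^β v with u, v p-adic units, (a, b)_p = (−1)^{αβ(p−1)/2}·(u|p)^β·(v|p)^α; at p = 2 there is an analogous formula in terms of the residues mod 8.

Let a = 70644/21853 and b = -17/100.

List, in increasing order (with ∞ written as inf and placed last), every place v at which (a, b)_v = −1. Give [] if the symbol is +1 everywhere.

[]

(a, b) ≡ (273, -17) mod (ℚ^×)²; places V = {2, 3, 5, 7, 13, 17, 29, 41, ∞}.
(a,b)_7: α=1, u≡2; β=0, v≡2 (mod 7); (2|7)=+1, (2|7)=+1; sign (−1)^0·+1^0·+1^1 = +1.
(a,b)_2: α=2, β=-2; u≡1, v≡7 (mod 8); ε(u)ε(v)=0·1, αω(v)=2·0, βω(u)=-2·0; sum ≡ 0  ⇒  +1.
(a,b)_29: α=2, u≡27; β=0, v≡21 (mod 29); (27|29)=-1, (21|29)=-1; sign (−1)^0·-1^0·-1^2 = +1.
(a,b)_5: α=0, u≡3; β=-2, v≡2 (mod 5); (3|5)=-1, (2|5)=-1; sign (−1)^0·-1^-2·-1^0 = +1.
(a,b)_13: α=-1, u≡7; β=0, v≡1 (mod 13); (7|13)=-1, (1|13)=+1; sign (−1)^0·-1^0·+1^-1 = +1.
(a,b)_3: α=1, u≡1; β=0, v≡1 (mod 3); (1|3)=+1, (1|3)=+1; sign (−1)^0·+1^0·+1^1 = +1.
(a,b)_∞: sgn(273)=+, sgn(-17)=−, so +1.
(a,b)_17: α=0, u≡16; β=1, v≡9 (mod 17); (16|17)=+1, (9|17)=+1; sign (−1)^0·+1^1·+1^0 = +1.
(a,b)_41: α=-2, u≡19; β=0, v≡15 (mod 41); (19|41)=-1, (15|41)=-1; sign (−1)^0·-1^0·-1^-2 = +1.
Ram(a, b) = ∅: the form 273·x² + -17·y² − z² is isotropic over every ℚ_v, so by Hasse–Minkowski it is isotropic over ℚ.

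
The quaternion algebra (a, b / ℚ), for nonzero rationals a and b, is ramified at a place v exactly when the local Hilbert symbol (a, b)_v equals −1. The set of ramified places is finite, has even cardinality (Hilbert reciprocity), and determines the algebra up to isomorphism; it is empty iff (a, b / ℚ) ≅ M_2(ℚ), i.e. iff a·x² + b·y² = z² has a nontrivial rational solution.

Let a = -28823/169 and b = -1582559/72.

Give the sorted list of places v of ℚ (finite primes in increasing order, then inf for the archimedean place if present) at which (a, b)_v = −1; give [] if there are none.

[11, 29, 41, inf]

(a, b) ≡ (-28823, -26158) mod (ℚ^×)²; places V = {2, 3, 11, 13, 19, 29, 37, 41, ∞}.
(a,b)_37: α=1, u≡14; β=0, v≡16 (mod 37); (14|37)=-1, (16|37)=+1; sign (−1)^0·-1^0·+1^1 = +1.
(a,b)_∞: sgn(-28823)=−, sgn(-26158)=−, so -1.
(a,b)_13: α=-2, u≡11; β=0, v≡5 (mod 13); (11|13)=-1, (5|13)=-1; sign (−1)^0·-1^0·-1^-2 = +1.
(a,b)_19: α=1, u≡8; β=0, v≡17 (mod 19); (8|19)=-1, (17|19)=+1; sign (−1)^0·-1^0·+1^1 = +1.
(a,b)_2: α=0, β=-3; u≡1, v≡1 (mod 8); ε(u)ε(v)=0·0, αω(v)=0·0, βω(u)=-3·0; sum ≡ 0  ⇒  +1.
(a,b)_11: α=0, u≡2; β=3, v≡9 (mod 11); (2|11)=-1, (9|11)=+1; sign (−1)^0·-1^3·+1^0 = -1.
(a,b)_29: α=0, u≡11; β=1, v≡15 (mod 29); (11|29)=-1, (15|29)=-1; sign (−1)^0·-1^1·-1^0 = -1.
(a,b)_41: α=1, u≡7; β=1, v≡10 (mod 41); (7|41)=-1, (10|41)=+1; sign (−1)^0·-1^1·+1^1 = -1.
(a,b)_3: α=0, u≡1; β=-2, v≡2 (mod 3); (1|3)=+1, (2|3)=-1; sign (−1)^0·+1^-2·-1^0 = +1.
|Ram(-28823, -26158)| = 4, even; anisotropic at {11, 29, 41, ∞}.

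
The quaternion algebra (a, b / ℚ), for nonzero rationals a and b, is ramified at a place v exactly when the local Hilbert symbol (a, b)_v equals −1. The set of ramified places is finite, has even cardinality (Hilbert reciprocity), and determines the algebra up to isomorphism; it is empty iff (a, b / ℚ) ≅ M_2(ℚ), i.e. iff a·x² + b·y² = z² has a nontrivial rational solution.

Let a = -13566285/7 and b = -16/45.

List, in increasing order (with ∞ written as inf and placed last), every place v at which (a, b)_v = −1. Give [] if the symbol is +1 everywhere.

[19, inf]

(a, b) ≡ (-1172395, -5) mod (ℚ^×)²; places V = {2, 3, 5, 7, 19, 41, 43, ∞}.
(a,b)_43: α=1, u≡24; β=0, v≡35 (mod 43); (24|43)=+1, (35|43)=+1; sign (−1)^0·+1^0·+1^1 = +1.
(a,b)_7: α=-1, u≡2; β=0, v≡4 (mod 7); (2|7)=+1, (4|7)=+1; sign (−1)^0·+1^0·+1^-1 = +1.
(a,b)_3: α=4, u≡2; β=-2, v≡1 (mod 3); (2|3)=-1, (1|3)=+1; sign (−1)^0·-1^-2·+1^4 = +1.
(a,b)_2: α=0, β=4; u≡5, v≡3 (mod 8); ε(u)ε(v)=0·1, αω(v)=0·1, βω(u)=4·1; sum ≡ 0  ⇒  +1.
(a,b)_19: α=1, u≡17; β=0, v≡14 (mod 19); (17|19)=+1, (14|19)=-1; sign (−1)^0·+1^0·-1^1 = -1.
(a,b)_∞: sgn(-1172395)=−, sgn(-5)=−, so -1.
(a,b)_5: α=1, u≡4; β=-1, v≡1 (mod 5); (4|5)=+1, (1|5)=+1; sign (−1)^0·+1^-1·+1^1 = +1.
(a,b)_41: α=1, u≡33; β=0, v≡37 (mod 41); (33|41)=+1, (37|41)=+1; sign (−1)^0·+1^0·+1^1 = +1.
Ram(-1172395, -5) = {19, ∞}; no ℚ_19-point on the conic.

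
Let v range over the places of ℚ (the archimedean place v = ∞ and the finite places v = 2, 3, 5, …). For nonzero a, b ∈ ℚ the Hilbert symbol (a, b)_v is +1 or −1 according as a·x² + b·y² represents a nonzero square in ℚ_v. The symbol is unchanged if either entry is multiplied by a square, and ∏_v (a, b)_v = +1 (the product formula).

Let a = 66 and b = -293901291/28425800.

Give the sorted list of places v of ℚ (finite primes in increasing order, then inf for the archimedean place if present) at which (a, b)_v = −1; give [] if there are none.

[2, 11]

(a, b) ≡ (66, -38) mod (ℚ^×)²; places V = {2, 3, 5, 11, 13, 19, 23, 29, ∞}.
(a,b)_11: α=1, u≡6; β=0, v≡6 (mod 11); (6|11)=-1, (6|11)=-1; sign (−1)^0·-1^0·-1^1 = -1.
(a,b)_29: α=0, u≡8; β=-2, v≡13 (mod 29); (8|29)=-1, (13|29)=+1; sign (−1)^0·-1^-2·+1^0 = +1.
(a,b)_23: α=0, u≡20; β=2, v≡4 (mod 23); (20|23)=-1, (4|23)=+1; sign (−1)^0·-1^2·+1^0 = +1.
(a,b)_19: α=0, u≡9; β=3, v≡16 (mod 19); (9|19)=+1, (16|19)=+1; sign (−1)^0·+1^3·+1^0 = +1.
(a,b)_3: α=1, u≡1; β=4, v≡1 (mod 3); (1|3)=+1, (1|3)=+1; sign (−1)^0·+1^4·+1^1 = +1.
(a,b)_2: α=1, β=-3; u≡1, v≡5 (mod 8); ε(u)ε(v)=0·0, αω(v)=1·1, βω(u)=-3·0; sum ≡ 1  ⇒  -1.
(a,b)_5: α=0, u≡1; β=-2, v≡2 (mod 5); (1|5)=+1, (2|5)=-1; sign (−1)^0·+1^-2·-1^0 = +1.
(a,b)_13: α=0, u≡1; β=-2, v≡3 (mod 13); (1|13)=+1, (3|13)=+1; sign (−1)^0·+1^-2·+1^0 = +1.
(a,b)_∞: sgn(66)=+, sgn(-38)=−, so +1.
Ram(66, -38) = {2, 11}; no ℚ_2-point on the conic.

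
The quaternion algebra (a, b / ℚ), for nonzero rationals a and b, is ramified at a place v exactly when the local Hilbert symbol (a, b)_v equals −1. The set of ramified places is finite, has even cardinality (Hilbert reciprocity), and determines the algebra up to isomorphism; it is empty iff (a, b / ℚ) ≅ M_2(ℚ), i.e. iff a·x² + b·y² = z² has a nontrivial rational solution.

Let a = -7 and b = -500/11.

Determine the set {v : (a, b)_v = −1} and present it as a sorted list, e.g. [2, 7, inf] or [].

[5, inf]

(a, b) ≡ (-7, -55) mod (ℚ^×)²; places V = {2, 5, 7, 11, ∞}.
(a,b)_2: α=0, β=2; u≡1, v≡1 (mod 8); ε(u)ε(v)=0·0, αω(v)=0·0, βω(u)=2·0; sum ≡ 0  ⇒  +1.
(a,b)_∞: sgn(-7)=−, sgn(-55)=−, so -1.
(a,b)_11: α=0, u≡4; β=-1, v≡6 (mod 11); (4|11)=+1, (6|11)=-1; sign (−1)^0·+1^-1·-1^0 = +1.
(a,b)_7: α=1, u≡6; β=0, v≡1 (mod 7); (6|7)=-1, (1|7)=+1; sign (−1)^0·-1^0·+1^1 = +1.
(a,b)_5: α=0, u≡3; β=3, v≡1 (mod 5); (3|5)=-1, (1|5)=+1; sign (−1)^0·-1^3·+1^0 = -1.
|Ram(-7, -55)| = 2, even; anisotropic at {5, ∞}.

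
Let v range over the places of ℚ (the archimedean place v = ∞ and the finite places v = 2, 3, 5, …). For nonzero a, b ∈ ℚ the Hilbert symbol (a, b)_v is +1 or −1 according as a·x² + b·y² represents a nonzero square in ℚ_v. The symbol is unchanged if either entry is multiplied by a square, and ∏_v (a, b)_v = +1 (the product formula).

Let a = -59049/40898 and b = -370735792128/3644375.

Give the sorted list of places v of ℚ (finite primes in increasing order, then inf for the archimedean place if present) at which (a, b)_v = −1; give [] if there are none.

(a, b) ≡ (-2, -196707) mod (ℚ^×)²; places V = {2, 3, 5, 7, 11, 13, 17, 19, 29, ∞}.
(a,b)_29: α=0, u≡3; β=1, v≡19 (mod 29); (3|29)=-1, (19|29)=-1; sign (−1)^0·-1^1·-1^0 = -1.
(a,b)_17: α=0, u≡2; β=-1, v≡6 (mod 17); (2|17)=+1, (6|17)=-1; sign (−1)^0·+1^-1·-1^0 = +1.
(a,b)_2: α=-1, β=14; u≡7, v≡5 (mod 8); ε(u)ε(v)=1·0, αω(v)=-1·1, βω(u)=14·0; sum ≡ 1  ⇒  -1.
(a,b)_5: α=0, u≡2; β=-4, v≡2 (mod 5); (2|5)=-1, (2|5)=-1; sign (−1)^0·-1^-4·-1^0 = +1.
(a,b)_13: α=-2, u≡11; β=2, v≡4 (mod 13); (11|13)=-1, (4|13)=+1; sign (−1)^0·-1^2·+1^-2 = +1.
(a,b)_3: α=10, u≡1; β=5, v≡2 (mod 3); (1|3)=+1, (2|3)=-1; sign (−1)^0·+1^5·-1^10 = +1.
(a,b)_7: α=0, u≡6; β=-3, v≡2 (mod 7); (6|7)=-1, (2|7)=+1; sign (−1)^0·-1^-3·+1^0 = -1.
(a,b)_11: α=-2, u≡4; β=0, v≡10 (mod 11); (4|11)=+1, (10|11)=-1; sign (−1)^0·+1^0·-1^-2 = +1.
(a,b)_19: α=0, u≡6; β=1, v≡13 (mod 19); (6|19)=+1, (13|19)=-1; sign (−1)^0·+1^1·-1^0 = +1.
(a,b)_∞: sgn(-2)=−, sgn(-196707)=−, so -1.
Ram(-2, -196707) = {2, 7, 29, ∞}; no ℚ_2-point on the conic.

[2, 7, 29, inf]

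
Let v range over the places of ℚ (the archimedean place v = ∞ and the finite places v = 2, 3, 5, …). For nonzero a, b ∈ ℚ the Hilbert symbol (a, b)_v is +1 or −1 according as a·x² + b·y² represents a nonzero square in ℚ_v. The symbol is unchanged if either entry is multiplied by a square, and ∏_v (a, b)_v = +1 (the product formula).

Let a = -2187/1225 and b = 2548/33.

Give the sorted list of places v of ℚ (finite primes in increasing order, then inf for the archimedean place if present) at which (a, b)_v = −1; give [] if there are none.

[3, 11]

Mod squares: a ≡ -3, b ≡ 429. Check v ∈ {∞, 2, 3, 5, 7, 11, 13}.
v=11: a=11^0·(≡6), b=11^-1·(≡6) mod 11; (6|11)=-1, (6|11)=-1; (−1)^{0·-1·5}·(-1)^-1·(-1)^0 = -1.
v=3: a=3^7·(≡2), b=3^-1·(≡2) mod 3; (2|3)=-1, (2|3)=-1; (−1)^{7·-1·1}·(-1)^-1·(-1)^7 = -1.
v=2: v_2(a)=0, v_2(b)=2; units ≡ 5, 5 (mod 8); ε·ε+αω+βω = 0·0+0·1+2·1 ≡ 0  ⇒  (a,b)_2 = +1.
v=5: a=5^-2·(≡2), b=5^0·(≡1) mod 5; (2|5)=-1, (1|5)=+1; (−1)^{-2·0·2}·(-1)^0·(+1)^-2 = +1.
v=∞: -3 < 0 and 429 > 0  ⇒  (a,b)_∞ = +1.
v=13: a=13^0·(≡12), b=13^1·(≡2) mod 13; (12|13)=+1, (2|13)=-1; (−1)^{0·1·6}·(+1)^1·(-1)^0 = +1.
v=7: a=7^-2·(≡1), b=7^2·(≡2) mod 7; (1|7)=+1, (2|7)=+1; (−1)^{-2·2·3}·(+1)^2·(+1)^-2 = +1.
(-3, 429 / ℚ) ramifies at {3, 11}: a division algebra.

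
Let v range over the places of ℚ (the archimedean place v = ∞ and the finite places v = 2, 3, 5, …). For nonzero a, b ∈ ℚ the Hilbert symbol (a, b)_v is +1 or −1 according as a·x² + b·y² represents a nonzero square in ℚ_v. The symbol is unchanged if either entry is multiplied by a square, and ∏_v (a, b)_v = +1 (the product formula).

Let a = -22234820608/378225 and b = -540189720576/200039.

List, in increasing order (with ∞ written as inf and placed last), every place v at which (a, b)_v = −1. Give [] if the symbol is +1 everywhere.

(a, b) ≡ (-44863, -119) mod (ℚ^×)²; places V = {2, 3, 5, 7, 11, 13, 17, 29, 41, ∞}.
(a,b)_11: α=2, u≡2; β=2, v≡10 (mod 11); (2|11)=-1, (10|11)=-1; sign (−1)^0·-1^2·-1^2 = +1.
(a,b)_7: α=1, u≡6; β=-1, v≡4 (mod 7); (6|7)=-1, (4|7)=+1; sign (−1)^1·-1^-1·+1^1 = +1.
(a,b)_41: α=-2, u≡21; β=-2, v≡25 (mod 41); (21|41)=+1, (25|41)=+1; sign (−1)^0·+1^-2·+1^-2 = +1.
(a,b)_29: α=1, u≡8; β=2, v≡11 (mod 29); (8|29)=-1, (11|29)=-1; sign (−1)^0·-1^2·-1^1 = -1.
(a,b)_13: α=1, u≡5; β=0, v≡5 (mod 13); (5|13)=-1, (5|13)=-1; sign (−1)^0·-1^0·-1^1 = -1.
(a,b)_5: α=-2, u≡3; β=0, v≡1 (mod 5); (3|5)=-1, (1|5)=+1; sign (−1)^0·-1^0·+1^-2 = +1.
(a,b)_∞: sgn(-44863)=−, sgn(-119)=−, so -1.
(a,b)_2: α=12, β=16; u≡1, v≡1 (mod 8); ε(u)ε(v)=0·0, αω(v)=12·0, βω(u)=16·0; sum ≡ 0  ⇒  +1.
(a,b)_3: α=-2, u≡2; β=4, v≡1 (mod 3); (2|3)=-1, (1|3)=+1; sign (−1)^0·-1^4·+1^-2 = +1.
(a,b)_17: α=1, u≡16; β=-1, v≡10 (mod 17); (16|17)=+1, (10|17)=-1; sign (−1)^0·+1^-1·-1^1 = -1.
Ram(-44863, -119) = {13, 17, 29, ∞}; no ℚ_13-point on the conic.

[13, 17, 29, inf]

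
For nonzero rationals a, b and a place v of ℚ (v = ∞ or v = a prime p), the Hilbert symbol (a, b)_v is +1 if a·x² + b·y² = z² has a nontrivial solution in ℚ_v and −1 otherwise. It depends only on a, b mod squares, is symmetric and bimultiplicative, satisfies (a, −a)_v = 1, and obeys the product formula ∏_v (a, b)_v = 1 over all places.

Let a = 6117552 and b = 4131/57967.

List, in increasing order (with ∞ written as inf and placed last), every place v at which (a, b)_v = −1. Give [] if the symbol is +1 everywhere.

Mod squares: a ≡ 3, b ≡ 357. Check v ∈ {∞, 2, 3, 7, 13, 17}.
v=13: a=13^0·(≡12), b=13^-2·(≡2) mod 13; (12|13)=+1, (2|13)=-1; (−1)^{0·-2·6}·(+1)^-2·(-1)^0 = +1.
v=2: v_2(a)=4, v_2(b)=0; units ≡ 3, 5 (mod 8); ε·ε+αω+βω = 1·0+4·1+0·1 ≡ 0  ⇒  (a,b)_2 = +1.
v=3: a=3^3·(≡1), b=3^5·(≡2) mod 3; (1|3)=+1, (2|3)=-1; (−1)^{3·5·1}·(+1)^5·(-1)^3 = +1.
v=7: a=7^2·(≡3), b=7^-3·(≡1) mod 7; (3|7)=-1, (1|7)=+1; (−1)^{2·-3·3}·(-1)^-3·(+1)^2 = -1.
v=∞: 3 > 0 and 357 > 0  ⇒  (a,b)_∞ = +1.
v=17: a=17^2·(≡3), b=17^1·(≡4) mod 17; (3|17)=-1, (4|17)=+1; (−1)^{2·1·8}·(-1)^1·(+1)^2 = -1.
Ram(3, 357) = {7, 17}; no ℚ_7-point on the conic.

[7, 17]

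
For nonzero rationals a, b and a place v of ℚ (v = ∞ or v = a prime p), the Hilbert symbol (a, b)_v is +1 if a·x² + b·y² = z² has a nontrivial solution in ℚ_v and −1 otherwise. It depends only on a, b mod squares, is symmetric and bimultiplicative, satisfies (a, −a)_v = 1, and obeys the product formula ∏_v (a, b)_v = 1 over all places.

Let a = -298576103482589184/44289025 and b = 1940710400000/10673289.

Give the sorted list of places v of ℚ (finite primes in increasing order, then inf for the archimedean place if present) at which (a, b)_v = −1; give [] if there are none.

[]

Mod squares: a ≡ -266, b ≡ 410. Check v ∈ {∞, 2, 3, 5, 7, 11, 19, 41, 43}.
v=2: v_2(a)=23, v_2(b)=13; units ≡ 3, 5 (mod 8); ε·ε+αω+βω = 1·0+23·1+13·1 ≡ 0  ⇒  (a,b)_2 = +1.
v=43: a=43^0·(≡1), b=43^2·(≡14) mod 43; (1|43)=+1, (14|43)=+1; (−1)^{0·2·21}·(+1)^2·(+1)^0 = +1.
v=11: a=11^-6·(≡4), b=11^-4·(≡3) mod 11; (4|11)=+1, (3|11)=+1; (−1)^{-6·-4·5}·(+1)^-4·(+1)^-6 = +1.
v=19: a=19^3·(≡5), b=19^0·(≡11) mod 19; (5|19)=+1, (11|19)=+1; (−1)^{3·0·9}·(+1)^0·(+1)^3 = +1.
v=7: a=7^3·(≡2), b=7^0·(≡2) mod 7; (2|7)=+1, (2|7)=+1; (−1)^{3·0·3}·(+1)^0·(+1)^3 = +1.
v=41: a=41^2·(≡32), b=41^1·(≡8) mod 41; (32|41)=+1, (8|41)=+1; (−1)^{2·1·20}·(+1)^1·(+1)^2 = +1.
v=3: a=3^2·(≡1), b=3^-6·(≡2) mod 3; (1|3)=+1, (2|3)=-1; (−1)^{2·-6·1}·(+1)^-6·(-1)^2 = +1.
v=5: a=5^-2·(≡1), b=5^5·(≡2) mod 5; (1|5)=+1, (2|5)=-1; (−1)^{-2·5·2}·(+1)^5·(-1)^-2 = +1.
v=∞: -266 < 0 and 410 > 0  ⇒  (a,b)_∞ = +1.
Every local symbol is +1, so the conic -266·x² + 410·y² = z² has ℚ_v-points for all v and hence a ℚ-point; (a, b / ℚ) ≅ M_2(ℚ).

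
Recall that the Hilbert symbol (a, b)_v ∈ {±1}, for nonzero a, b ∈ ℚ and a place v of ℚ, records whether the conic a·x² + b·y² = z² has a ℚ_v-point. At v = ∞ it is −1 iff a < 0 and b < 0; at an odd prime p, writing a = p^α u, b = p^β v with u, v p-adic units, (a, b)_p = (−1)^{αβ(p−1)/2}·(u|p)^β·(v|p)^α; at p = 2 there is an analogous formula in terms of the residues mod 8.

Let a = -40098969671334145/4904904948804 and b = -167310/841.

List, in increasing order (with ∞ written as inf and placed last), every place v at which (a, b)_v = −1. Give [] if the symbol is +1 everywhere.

[5, 11, 13, inf]

(a, b) ≡ (-1105, -110) mod (ℚ^×)²; places V = {2, 3, 5, 7, 11, 13, 17, 19, 29, 31, 37, 41, ∞}.
(a,b)_29: α=0, u≡14; β=-2, v≡20 (mod 29); (14|29)=-1, (20|29)=+1; sign (−1)^0·-1^-2·+1^0 = +1.
(a,b)_19: α=4, u≡16; β=0, v≡16 (mod 19); (16|19)=+1, (16|19)=+1; sign (−1)^0·+1^0·+1^4 = +1.
(a,b)_3: α=-12, u≡2; β=2, v≡1 (mod 3); (2|3)=-1, (1|3)=+1; sign (−1)^0·-1^2·+1^-12 = +1.
(a,b)_31: α=-2, u≡15; β=0, v≡7 (mod 31); (15|31)=-1, (7|31)=+1; sign (−1)^0·-1^0·+1^-2 = +1.
(a,b)_17: α=1, u≡14; β=0, v≡9 (mod 17); (14|17)=-1, (9|17)=+1; sign (−1)^0·-1^0·+1^1 = +1.
(a,b)_11: α=2, u≡8; β=1, v≡5 (mod 11); (8|11)=-1, (5|11)=+1; sign (−1)^0·-1^1·+1^2 = -1.
(a,b)_13: α=1, u≡8; β=2, v≡7 (mod 13); (8|13)=-1, (7|13)=-1; sign (−1)^0·-1^2·-1^1 = -1.
(a,b)_5: α=1, u≡4; β=1, v≡3 (mod 5); (4|5)=+1, (3|5)=-1; sign (−1)^0·+1^1·-1^1 = -1.
(a,b)_41: α=2, u≡10; β=0, v≡22 (mod 41); (10|41)=+1, (22|41)=-1; sign (−1)^0·+1^0·-1^2 = +1.
(a,b)_37: α=2, u≡35; β=0, v≡7 (mod 37); (35|37)=-1, (7|37)=+1; sign (−1)^0·-1^0·+1^2 = +1.
(a,b)_2: α=-2, β=1; u≡7, v≡1 (mod 8); ε(u)ε(v)=1·0, αω(v)=-2·0, βω(u)=1·0; sum ≡ 0  ⇒  +1.
(a,b)_7: α=-4, u≡2; β=0, v≡4 (mod 7); (2|7)=+1, (4|7)=+1; sign (−1)^0·+1^0·+1^-4 = +1.
(a,b)_∞: sgn(-1105)=−, sgn(-110)=−, so -1.
|Ram(-1105, -110)| = 4, even; anisotropic at {5, 11, 13, ∞}.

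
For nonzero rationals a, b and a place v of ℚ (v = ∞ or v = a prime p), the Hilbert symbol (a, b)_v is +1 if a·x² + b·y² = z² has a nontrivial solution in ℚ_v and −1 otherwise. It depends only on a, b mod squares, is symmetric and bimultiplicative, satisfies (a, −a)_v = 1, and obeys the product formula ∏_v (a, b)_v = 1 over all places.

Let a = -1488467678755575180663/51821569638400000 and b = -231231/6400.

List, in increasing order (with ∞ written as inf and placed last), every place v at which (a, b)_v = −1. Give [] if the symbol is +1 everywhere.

Mod squares: a ≡ -70, b ≡ -39. Check v ∈ {∞, 2, 3, 5, 7, 11, 13, 19, 37}.
v=∞: -70 < 0 and -39 < 0  ⇒  (a,b)_∞ = -1.
v=19: a=19^-2·(≡4), b=19^0·(≡13) mod 19; (4|19)=+1, (13|19)=-1; (−1)^{-2·0·9}·(+1)^0·(-1)^-2 = +1.
v=2: v_2(a)=-25, v_2(b)=-8; units ≡ 5, 1 (mod 8); ε·ε+αω+βω = 0·0+-25·0+-8·1 ≡ 0  ⇒  (a,b)_2 = +1.
v=3: a=3^6·(≡2), b=3^1·(≡2) mod 3; (2|3)=-1, (2|3)=-1; (−1)^{6·1·1}·(-1)^1·(-1)^6 = -1.
v=7: a=7^9·(≡4), b=7^2·(≡3) mod 7; (4|7)=+1, (3|7)=-1; (−1)^{9·2·3}·(+1)^2·(-1)^9 = -1.
v=11: a=11^6·(≡10), b=11^2·(≡4) mod 11; (10|11)=-1, (4|11)=+1; (−1)^{6·2·5}·(-1)^2·(+1)^6 = +1.
v=13: a=13^4·(≡6), b=13^1·(≡9) mod 13; (6|13)=-1, (9|13)=+1; (−1)^{4·1·6}·(-1)^1·(+1)^4 = -1.
v=5: a=5^-5·(≡4), b=5^-2·(≡4) mod 5; (4|5)=+1, (4|5)=+1; (−1)^{-5·-2·2}·(+1)^-2·(+1)^-5 = +1.
v=37: a=37^-2·(≡34), b=37^0·(≡18) mod 37; (34|37)=+1, (18|37)=-1; (−1)^{-2·0·18}·(+1)^0·(-1)^-2 = +1.
(-70, -39 / ℚ) ramifies at {3, 7, 13, ∞}: a division algebra.

[3, 7, 13, inf]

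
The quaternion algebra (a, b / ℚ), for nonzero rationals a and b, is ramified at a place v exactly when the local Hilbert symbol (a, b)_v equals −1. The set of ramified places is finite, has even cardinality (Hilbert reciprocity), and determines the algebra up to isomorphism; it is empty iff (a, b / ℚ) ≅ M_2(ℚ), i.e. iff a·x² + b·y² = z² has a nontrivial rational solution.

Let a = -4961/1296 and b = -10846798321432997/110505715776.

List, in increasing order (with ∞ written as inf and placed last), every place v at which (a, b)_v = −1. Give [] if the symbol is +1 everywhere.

Mod squares: a ≡ -41, b ≡ -1517. Check v ∈ {∞, 2, 3, 7, 11, 19, 37, 41}.
v=2: v_2(a)=-4, v_2(b)=-6; units ≡ 7, 3 (mod 8); ε·ε+αω+βω = 1·1+-4·1+-6·0 ≡ 1  ⇒  (a,b)_2 = -1.
v=19: a=19^0·(≡9), b=19^-2·(≡2) mod 19; (9|19)=+1, (2|19)=-1; (−1)^{0·-2·9}·(+1)^-2·(-1)^0 = +1.
v=41: a=41^1·(≡5), b=41^3·(≡36) mod 41; (5|41)=+1, (36|41)=+1; (−1)^{1·3·20}·(+1)^3·(+1)^1 = +1.
v=7: a=7^0·(≡2), b=7^4·(≡2) mod 7; (2|7)=+1, (2|7)=+1; (−1)^{0·4·3}·(+1)^4·(+1)^0 = +1.
v=3: a=3^-4·(≡1), b=3^-14·(≡1) mod 3; (1|3)=+1, (1|3)=+1; (−1)^{-4·-14·1}·(+1)^-14·(+1)^-4 = +1.
v=37: a=37^0·(≡34), b=37^1·(≡1) mod 37; (34|37)=+1, (1|37)=+1; (−1)^{0·1·18}·(+1)^1·(+1)^0 = +1.
v=11: a=11^2·(≡4), b=11^6·(≡1) mod 11; (4|11)=+1, (1|11)=+1; (−1)^{2·6·5}·(+1)^6·(+1)^2 = +1.
v=∞: -41 < 0 and -1517 < 0  ⇒  (a,b)_∞ = -1.
Ram(-41, -1517) = {2, ∞}; no ℚ_2-point on the conic.

[2, inf]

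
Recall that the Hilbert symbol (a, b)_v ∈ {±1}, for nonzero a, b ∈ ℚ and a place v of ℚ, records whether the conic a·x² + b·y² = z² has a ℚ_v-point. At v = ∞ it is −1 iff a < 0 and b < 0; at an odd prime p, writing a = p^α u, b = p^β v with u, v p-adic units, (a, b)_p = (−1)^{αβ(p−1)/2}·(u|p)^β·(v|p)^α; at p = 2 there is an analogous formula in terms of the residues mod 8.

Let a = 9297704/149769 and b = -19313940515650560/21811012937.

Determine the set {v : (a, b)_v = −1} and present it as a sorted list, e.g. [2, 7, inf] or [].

[3, 13]

Mod squares: a ≡ 26, b ≡ -122655. Check v ∈ {∞, 2, 3, 5, 7, 13, 17, 19, 23, 37, 43}.
v=13: a=13^3·(≡8), b=13^3·(≡3) mod 13; (8|13)=-1, (3|13)=+1; (−1)^{3·3·6}·(-1)^3·(+1)^3 = -1.
v=23: a=23^2·(≡6), b=23^2·(≡9) mod 23; (6|23)=+1, (9|23)=+1; (−1)^{2·2·11}·(+1)^2·(+1)^2 = +1.
v=43: a=43^-2·(≡20), b=43^-2·(≡11) mod 43; (20|43)=-1, (11|43)=+1; (−1)^{-2·-2·21}·(-1)^-2·(+1)^-2 = +1.
v=2: v_2(a)=3, v_2(b)=10; units ≡ 5, 1 (mod 8); ε·ε+αω+βω = 0·0+3·0+10·1 ≡ 0  ⇒  (a,b)_2 = +1.
v=7: a=7^0·(≡6), b=7^-4·(≡3) mod 7; (6|7)=-1, (3|7)=-1; (−1)^{0·-4·3}·(-1)^-4·(-1)^0 = +1.
v=17: a=17^0·(≡4), b=17^-3·(≡5) mod 17; (4|17)=+1, (5|17)=-1; (−1)^{0·-3·8}·(+1)^-3·(-1)^0 = +1.
v=37: a=37^0·(≡9), b=37^1·(≡8) mod 37; (9|37)=+1, (8|37)=-1; (−1)^{0·1·18}·(+1)^1·(-1)^0 = +1.
v=∞: 26 > 0 and -122655 < 0  ⇒  (a,b)_∞ = +1.
v=5: a=5^0·(≡1), b=5^1·(≡4) mod 5; (1|5)=+1, (4|5)=+1; (−1)^{0·1·2}·(+1)^1·(+1)^0 = +1.
v=19: a=19^0·(≡17), b=19^2·(≡7) mod 19; (17|19)=+1, (7|19)=+1; (−1)^{0·2·9}·(+1)^2·(+1)^0 = +1.
v=3: a=3^-4·(≡2), b=3^5·(≡2) mod 3; (2|3)=-1, (2|3)=-1; (−1)^{-4·5·1}·(-1)^5·(-1)^-4 = -1.
Ram(26, -122655) = {3, 13}; no ℚ_3-point on the conic.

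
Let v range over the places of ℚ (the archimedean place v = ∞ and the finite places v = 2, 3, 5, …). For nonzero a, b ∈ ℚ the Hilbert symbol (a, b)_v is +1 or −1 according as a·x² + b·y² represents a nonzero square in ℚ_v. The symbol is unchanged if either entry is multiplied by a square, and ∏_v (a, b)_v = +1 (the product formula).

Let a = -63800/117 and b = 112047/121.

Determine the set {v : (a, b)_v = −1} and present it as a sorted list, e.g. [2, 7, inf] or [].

[]

Mod squares: a ≡ -8294, b ≡ 663. Check v ∈ {∞, 2, 3, 5, 11, 13, 17, 29}.
v=∞: -8294 < 0 and 663 > 0  ⇒  (a,b)_∞ = +1.
v=5: a=5^2·(≡4), b=5^0·(≡2) mod 5; (4|5)=+1, (2|5)=-1; (−1)^{2·0·2}·(+1)^0·(-1)^2 = +1.
v=13: a=13^-1·(≡12), b=13^3·(≡3) mod 13; (12|13)=+1, (3|13)=+1; (−1)^{-1·3·6}·(+1)^3·(+1)^-1 = +1.
v=3: a=3^-2·(≡1), b=3^1·(≡2) mod 3; (1|3)=+1, (2|3)=-1; (−1)^{-2·1·1}·(+1)^1·(-1)^-2 = +1.
v=17: a=17^0·(≡8), b=17^1·(≡6) mod 17; (8|17)=+1, (6|17)=-1; (−1)^{0·1·8}·(+1)^1·(-1)^0 = +1.
v=29: a=29^1·(≡4), b=29^0·(≡4) mod 29; (4|29)=+1, (4|29)=+1; (−1)^{1·0·14}·(+1)^0·(+1)^1 = +1.
v=2: v_2(a)=3, v_2(b)=0; units ≡ 5, 7 (mod 8); ε·ε+αω+βω = 0·1+3·0+0·1 ≡ 0  ⇒  (a,b)_2 = +1.
v=11: a=11^1·(≡9), b=11^-2·(≡1) mod 11; (9|11)=+1, (1|11)=+1; (−1)^{1·-2·5}·(+1)^-2·(+1)^1 = +1.
Ram(a, b) = ∅: the form -8294·x² + 663·y² − z² is isotropic over every ℚ_v, so by Hasse–Minkowski it is isotropic over ℚ.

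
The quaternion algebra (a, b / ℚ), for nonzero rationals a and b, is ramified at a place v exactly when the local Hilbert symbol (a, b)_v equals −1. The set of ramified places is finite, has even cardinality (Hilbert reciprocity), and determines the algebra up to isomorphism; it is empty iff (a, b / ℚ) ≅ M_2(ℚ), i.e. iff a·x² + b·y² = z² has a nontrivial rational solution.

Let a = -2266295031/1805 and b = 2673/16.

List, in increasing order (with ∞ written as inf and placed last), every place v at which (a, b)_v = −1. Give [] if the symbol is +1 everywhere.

[5, 13]

Mod squares: a ≡ -195, b ≡ 33. Check v ∈ {∞, 2, 3, 5, 7, 11, 13, 19}.
v=3: a=3^5·(≡1), b=3^5·(≡2) mod 3; (1|3)=+1, (2|3)=-1; (−1)^{5·5·1}·(+1)^5·(-1)^5 = +1.
v=19: a=19^-2·(≡12), b=19^0·(≡2) mod 19; (12|19)=-1, (2|19)=-1; (−1)^{-2·0·9}·(-1)^0·(-1)^-2 = +1.
v=5: a=5^-1·(≡4), b=5^0·(≡3) mod 5; (4|5)=+1, (3|5)=-1; (−1)^{-1·0·2}·(+1)^0·(-1)^-1 = -1.
v=13: a=13^1·(≡5), b=13^0·(≡7) mod 13; (5|13)=-1, (7|13)=-1; (−1)^{1·0·6}·(-1)^0·(-1)^1 = -1.
v=11: a=11^4·(≡1), b=11^1·(≡9) mod 11; (1|11)=+1, (9|11)=+1; (−1)^{4·1·5}·(+1)^1·(+1)^4 = +1.
v=∞: -195 < 0 and 33 > 0  ⇒  (a,b)_∞ = +1.
v=7: a=7^2·(≡1), b=7^0·(≡3) mod 7; (1|7)=+1, (3|7)=-1; (−1)^{2·0·3}·(+1)^0·(-1)^2 = +1.
v=2: v_2(a)=0, v_2(b)=-4; units ≡ 5, 1 (mod 8); ε·ε+αω+βω = 0·0+0·0+-4·1 ≡ 0  ⇒  (a,b)_2 = +1.
Ram(-195, 33) = {5, 13}; no ℚ_5-point on the conic.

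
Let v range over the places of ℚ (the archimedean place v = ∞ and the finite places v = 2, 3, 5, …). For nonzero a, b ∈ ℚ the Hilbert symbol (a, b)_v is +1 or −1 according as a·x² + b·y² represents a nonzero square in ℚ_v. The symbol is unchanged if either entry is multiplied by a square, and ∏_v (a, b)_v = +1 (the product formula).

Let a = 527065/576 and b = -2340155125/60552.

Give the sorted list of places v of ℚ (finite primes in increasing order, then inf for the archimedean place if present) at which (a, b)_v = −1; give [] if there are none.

[11, 23]

Mod squares: a ≡ 385, b ≡ -1610. Check v ∈ {∞, 2, 3, 5, 7, 11, 23, 29, 31, 37}.
v=3: a=3^-2·(≡1), b=3^-2·(≡1) mod 3; (1|3)=+1, (1|3)=+1; (−1)^{-2·-2·1}·(+1)^-2·(+1)^-2 = +1.
v=37: a=37^2·(≡6), b=37^0·(≡17) mod 37; (6|37)=-1, (17|37)=-1; (−1)^{2·0·18}·(-1)^0·(-1)^2 = +1.
v=31: a=31^0·(≡26), b=31^2·(≡2) mod 31; (26|31)=-1, (2|31)=+1; (−1)^{0·2·15}·(-1)^2·(+1)^0 = +1.
v=7: a=7^1·(≡5), b=7^1·(≡4) mod 7; (5|7)=-1, (4|7)=+1; (−1)^{1·1·3}·(-1)^1·(+1)^1 = +1.
v=∞: 385 > 0 and -1610 < 0  ⇒  (a,b)_∞ = +1.
v=23: a=23^0·(≡20), b=23^1·(≡22) mod 23; (20|23)=-1, (22|23)=-1; (−1)^{0·1·11}·(-1)^1·(-1)^0 = -1.
v=11: a=11^1·(≡8), b=11^2·(≡8) mod 11; (8|11)=-1, (8|11)=-1; (−1)^{1·2·5}·(-1)^2·(-1)^1 = -1.
v=5: a=5^1·(≡3), b=5^3·(≡2) mod 5; (3|5)=-1, (2|5)=-1; (−1)^{1·3·2}·(-1)^3·(-1)^1 = +1.
v=29: a=29^0·(≡17), b=29^-2·(≡18) mod 29; (17|29)=-1, (18|29)=-1; (−1)^{0·-2·14}·(-1)^-2·(-1)^0 = +1.
v=2: v_2(a)=-6, v_2(b)=-3; units ≡ 1, 3 (mod 8); ε·ε+αω+βω = 0·1+-6·1+-3·0 ≡ 0  ⇒  (a,b)_2 = +1.
Ram(385, -1610) = {11, 23}; no ℚ_11-point on the conic.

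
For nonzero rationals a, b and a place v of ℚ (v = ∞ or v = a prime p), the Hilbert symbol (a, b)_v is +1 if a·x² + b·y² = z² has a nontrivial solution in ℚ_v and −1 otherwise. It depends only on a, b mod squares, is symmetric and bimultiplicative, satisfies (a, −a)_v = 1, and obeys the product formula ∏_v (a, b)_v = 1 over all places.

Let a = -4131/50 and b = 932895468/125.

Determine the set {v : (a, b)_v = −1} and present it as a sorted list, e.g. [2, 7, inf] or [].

Mod squares: a ≡ -102, b ≡ 615. Check v ∈ {∞, 2, 3, 5, 17, 41}.
v=3: a=3^5·(≡2), b=3^9·(≡1) mod 3; (2|3)=-1, (1|3)=+1; (−1)^{5·9·1}·(-1)^9·(+1)^5 = +1.
v=2: v_2(a)=-1, v_2(b)=2; units ≡ 5, 7 (mod 8); ε·ε+αω+βω = 0·1+-1·0+2·1 ≡ 0  ⇒  (a,b)_2 = +1.
v=17: a=17^1·(≡5), b=17^2·(≡3) mod 17; (5|17)=-1, (3|17)=-1; (−1)^{1·2·8}·(-1)^2·(-1)^1 = -1.
v=5: a=5^-2·(≡2), b=5^-3·(≡3) mod 5; (2|5)=-1, (3|5)=-1; (−1)^{-2·-3·2}·(-1)^-3·(-1)^-2 = -1.
v=∞: -102 < 0 and 615 > 0  ⇒  (a,b)_∞ = +1.
v=41: a=41^0·(≡33), b=41^1·(≡12) mod 41; (33|41)=+1, (12|41)=-1; (−1)^{0·1·20}·(+1)^1·(-1)^0 = +1.
Ram(-102, 615) = {5, 17}; no ℚ_5-point on the conic.

[5, 17]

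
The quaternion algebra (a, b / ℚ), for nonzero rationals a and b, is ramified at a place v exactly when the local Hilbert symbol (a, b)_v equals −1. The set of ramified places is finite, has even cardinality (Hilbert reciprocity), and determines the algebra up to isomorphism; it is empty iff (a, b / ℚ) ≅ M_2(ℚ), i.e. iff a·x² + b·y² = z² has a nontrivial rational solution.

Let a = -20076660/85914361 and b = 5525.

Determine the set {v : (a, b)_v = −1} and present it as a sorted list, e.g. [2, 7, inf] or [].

[13, 17]

(a, b) ≡ (-85, 221) mod (ℚ^×)²; places V = {2, 3, 5, 13, 17, 23, 31, ∞}.
(a,b)_17: α=1, u≡7; β=1, v≡2 (mod 17); (7|17)=-1, (2|17)=+1; sign (−1)^0·-1^1·+1^1 = -1.
(a,b)_31: α=-2, u≡2; β=0, v≡7 (mod 31); (2|31)=+1, (7|31)=+1; sign (−1)^0·+1^0·+1^-2 = +1.
(a,b)_2: α=2, β=0; u≡3, v≡5 (mod 8); ε(u)ε(v)=1·0, αω(v)=2·1, βω(u)=0·1; sum ≡ 0  ⇒  +1.
(a,b)_5: α=1, u≡3; β=2, v≡1 (mod 5); (3|5)=-1, (1|5)=+1; sign (−1)^0·-1^2·+1^1 = +1.
(a,b)_23: α=-2, u≡22; β=0, v≡5 (mod 23); (22|23)=-1, (5|23)=-1; sign (−1)^0·-1^0·-1^-2 = +1.
(a,b)_13: α=-2, u≡5; β=1, v≡9 (mod 13); (5|13)=-1, (9|13)=+1; sign (−1)^0·-1^1·+1^-2 = -1.
(a,b)_3: α=10, u≡2; β=0, v≡2 (mod 3); (2|3)=-1, (2|3)=-1; sign (−1)^0·-1^0·-1^10 = +1.
(a,b)_∞: sgn(-85)=−, sgn(221)=+, so +1.
|Ram(-85, 221)| = 2, even; anisotropic at {13, 17}.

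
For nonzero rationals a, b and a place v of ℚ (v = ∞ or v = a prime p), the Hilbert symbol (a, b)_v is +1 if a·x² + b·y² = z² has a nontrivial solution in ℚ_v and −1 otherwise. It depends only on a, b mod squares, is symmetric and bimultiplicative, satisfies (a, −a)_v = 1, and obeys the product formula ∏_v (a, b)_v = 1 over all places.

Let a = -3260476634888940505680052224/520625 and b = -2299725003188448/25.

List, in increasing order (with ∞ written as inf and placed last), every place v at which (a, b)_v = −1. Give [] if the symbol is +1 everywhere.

[2, 17, 31, inf]

Mod squares: a ≡ -784363, b ≡ -62. Check v ∈ {∞, 2, 3, 5, 7, 11, 17, 29, 31, 37, 43}.
v=37: a=37^3·(≡6), b=37^2·(≡30) mod 37; (6|37)=-1, (30|37)=+1; (−1)^{3·2·18}·(-1)^2·(+1)^3 = +1.
v=3: a=3^2·(≡2), b=3^2·(≡1) mod 3; (2|3)=-1, (1|3)=+1; (−1)^{2·2·1}·(-1)^2·(+1)^2 = +1.
v=∞: -784363 < 0 and -62 < 0  ⇒  (a,b)_∞ = -1.
v=2: v_2(a)=18, v_2(b)=5; units ≡ 5, 1 (mod 8); ε·ε+αω+βω = 0·0+18·0+5·1 ≡ 1  ⇒  (a,b)_2 = -1.
v=43: a=43^3·(≡27), b=43^2·(≡38) mod 43; (27|43)=-1, (38|43)=+1; (−1)^{3·2·21}·(-1)^2·(+1)^3 = +1.
v=31: a=31^2·(≡22), b=31^1·(≡29) mod 31; (22|31)=-1, (29|31)=-1; (−1)^{2·1·15}·(-1)^1·(-1)^2 = -1.
v=7: a=7^-2·(≡2), b=7^0·(≡1) mod 7; (2|7)=+1, (1|7)=+1; (−1)^{-2·0·3}·(+1)^0·(+1)^-2 = +1.
v=11: a=11^4·(≡5), b=11^2·(≡4) mod 11; (5|11)=+1, (4|11)=+1; (−1)^{4·2·5}·(+1)^2·(+1)^4 = +1.
v=17: a=17^-1·(≡8), b=17^0·(≡12) mod 17; (8|17)=+1, (12|17)=-1; (−1)^{-1·0·8}·(+1)^0·(-1)^-1 = -1.
v=29: a=29^3·(≡8), b=29^2·(≡7) mod 29; (8|29)=-1, (7|29)=+1; (−1)^{3·2·14}·(-1)^2·(+1)^3 = +1.
v=5: a=5^-4·(≡2), b=5^-2·(≡2) mod 5; (2|5)=-1, (2|5)=-1; (−1)^{-4·-2·2}·(-1)^-2·(-1)^-4 = +1.
Ram(-784363, -62) = {2, 17, 31, ∞}; no ℚ_2-point on the conic.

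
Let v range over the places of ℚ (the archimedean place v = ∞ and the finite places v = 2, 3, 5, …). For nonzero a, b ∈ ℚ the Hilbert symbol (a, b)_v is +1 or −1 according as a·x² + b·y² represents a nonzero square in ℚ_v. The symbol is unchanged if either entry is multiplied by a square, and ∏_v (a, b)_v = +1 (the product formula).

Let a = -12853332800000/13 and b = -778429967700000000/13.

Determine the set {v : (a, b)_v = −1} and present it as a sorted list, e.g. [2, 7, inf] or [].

(a, b) ≡ (-10010, -969969) mod (ℚ^×)²; places V = {2, 3, 5, 7, 11, 13, 17, 19, ∞}.
(a,b)_3: α=0, u≡1; β=1, v≡2 (mod 3); (1|3)=+1, (2|3)=-1; sign (−1)^0·+1^1·-1^0 = +1.
(a,b)_7: α=1, u≡5; β=1, v≡3 (mod 7); (5|7)=-1, (3|7)=-1; sign (−1)^1·-1^1·-1^1 = -1.
(a,b)_17: α=2, u≡14; β=3, v≡14 (mod 17); (14|17)=-1, (14|17)=-1; sign (−1)^0·-1^3·-1^2 = -1.
(a,b)_2: α=9, β=8; u≡3, v≡7 (mod 8); ε(u)ε(v)=1·1, αω(v)=9·0, βω(u)=8·1; sum ≡ 1  ⇒  -1.
(a,b)_5: α=5, u≡3; β=8, v≡1 (mod 5); (3|5)=-1, (1|5)=+1; sign (−1)^0·-1^8·+1^5 = +1.
(a,b)_19: α=2, u≡13; β=3, v≡8 (mod 19); (13|19)=-1, (8|19)=-1; sign (−1)^0·-1^3·-1^2 = -1.
(a,b)_13: α=-1, u≡9; β=-1, v≡5 (mod 13); (9|13)=+1, (5|13)=-1; sign (−1)^0·+1^-1·-1^-1 = -1.
(a,b)_11: α=1, u≡5; β=1, v≡10 (mod 11); (5|11)=+1, (10|11)=-1; sign (−1)^1·+1^1·-1^1 = +1.
(a,b)_∞: sgn(-10010)=−, sgn(-969969)=−, so -1.
Ram(-10010, -969969) = {2, 7, 13, 17, 19, ∞}; no ℚ_2-point on the conic.

[2, 7, 13, 17, 19, inf]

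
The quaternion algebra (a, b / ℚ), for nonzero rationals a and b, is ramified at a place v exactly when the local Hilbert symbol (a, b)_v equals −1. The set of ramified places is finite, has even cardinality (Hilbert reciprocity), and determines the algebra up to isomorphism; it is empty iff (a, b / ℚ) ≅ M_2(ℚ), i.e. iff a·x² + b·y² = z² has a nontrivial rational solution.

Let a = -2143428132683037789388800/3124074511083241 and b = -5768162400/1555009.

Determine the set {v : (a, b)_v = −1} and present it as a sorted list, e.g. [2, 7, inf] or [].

(a, b) ≡ (-462, -6006) mod (ℚ^×)²; places V = {2, 3, 5, 7, 11, 13, 17, 19, 29, 37, 43, ∞}.
(a,b)_7: α=7, u≡2; β=5, v≡3 (mod 7); (2|7)=+1, (3|7)=-1; sign (−1)^1·+1^5·-1^7 = +1.
(a,b)_17: α=2, u≡12; β=0, v≡12 (mod 17); (12|17)=-1, (12|17)=-1; sign (−1)^0·-1^0·-1^2 = +1.
(a,b)_43: α=-6, u≡10; β=-2, v≡15 (mod 43); (10|43)=+1, (15|43)=+1; sign (−1)^0·+1^-2·+1^-6 = +1.
(a,b)_13: α=4, u≡8; β=1, v≡7 (mod 13); (8|13)=-1, (7|13)=-1; sign (−1)^0·-1^1·-1^4 = -1.
(a,b)_5: α=2, u≡3; β=2, v≡1 (mod 5); (3|5)=-1, (1|5)=+1; sign (−1)^0·-1^2·+1^2 = +1.
(a,b)_2: α=19, β=5; u≡1, v≡5 (mod 8); ε(u)ε(v)=0·0, αω(v)=19·1, βω(u)=5·0; sum ≡ 1  ⇒  -1.
(a,b)_19: α=-2, u≡13; β=0, v≡16 (mod 19); (13|19)=-1, (16|19)=+1; sign (−1)^0·-1^0·+1^-2 = +1.
(a,b)_3: α=7, u≡2; β=1, v≡2 (mod 3); (2|3)=-1, (2|3)=-1; sign (−1)^1·-1^1·-1^7 = -1.
(a,b)_29: α=0, u≡19; β=-2, v≡3 (mod 29); (19|29)=-1, (3|29)=-1; sign (−1)^0·-1^-2·-1^0 = +1.
(a,b)_37: α=-2, u≡29; β=0, v≡33 (mod 37); (29|37)=-1, (33|37)=+1; sign (−1)^0·-1^0·+1^-2 = +1.
(a,b)_∞: sgn(-462)=−, sgn(-6006)=−, so -1.
(a,b)_11: α=1, u≡6; β=1, v≡3 (mod 11); (6|11)=-1, (3|11)=+1; sign (−1)^1·-1^1·+1^1 = +1.
|Ram(-462, -6006)| = 4, even; anisotropic at {2, 3, 13, ∞}.

[2, 3, 13, inf]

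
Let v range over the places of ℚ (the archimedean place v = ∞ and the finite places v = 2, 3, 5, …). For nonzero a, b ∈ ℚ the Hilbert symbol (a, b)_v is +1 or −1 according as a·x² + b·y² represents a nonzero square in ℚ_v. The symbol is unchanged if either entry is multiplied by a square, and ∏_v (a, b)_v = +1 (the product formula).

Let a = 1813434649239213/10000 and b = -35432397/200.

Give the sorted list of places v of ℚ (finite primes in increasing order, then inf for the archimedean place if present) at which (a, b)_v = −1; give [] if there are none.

[2, 7, 11, 19]

(a, b) ≡ (13, -874874) mod (ℚ^×)²; places V = {2, 3, 5, 7, 11, 13, 19, 23, ∞}.
(a,b)_3: α=6, u≡1; β=4, v≡1 (mod 3); (1|3)=+1, (1|3)=+1; sign (−1)^0·+1^4·+1^6 = +1.
(a,b)_5: α=-4, u≡3; β=-2, v≡1 (mod 5); (3|5)=-1, (1|5)=+1; sign (−1)^0·-1^-2·+1^-4 = +1.
(a,b)_7: α=2, u≡6; β=1, v≡5 (mod 7); (6|7)=-1, (5|7)=-1; sign (−1)^0·-1^1·-1^2 = -1.
(a,b)_2: α=-4, β=-3; u≡5, v≡3 (mod 8); ε(u)ε(v)=0·1, αω(v)=-4·1, βω(u)=-3·1; sum ≡ 1  ⇒  -1.
(a,b)_23: α=2, u≡13; β=1, v≡13 (mod 23); (13|23)=+1, (13|23)=+1; sign (−1)^0·+1^1·+1^2 = +1.
(a,b)_∞: sgn(13)=+, sgn(-874874)=−, so +1.
(a,b)_19: α=2, u≡15; β=1, v≡12 (mod 19); (15|19)=-1, (12|19)=-1; sign (−1)^0·-1^1·-1^2 = -1.
(a,b)_13: α=3, u≡4; β=1, v≡10 (mod 13); (4|13)=+1, (10|13)=+1; sign (−1)^0·+1^1·+1^3 = +1.
(a,b)_11: α=2, u≡2; β=1, v≡7 (mod 11); (2|11)=-1, (7|11)=-1; sign (−1)^0·-1^1·-1^2 = -1.
(13, -874874 / ℚ) ramifies at {2, 7, 11, 19}: a division algebra.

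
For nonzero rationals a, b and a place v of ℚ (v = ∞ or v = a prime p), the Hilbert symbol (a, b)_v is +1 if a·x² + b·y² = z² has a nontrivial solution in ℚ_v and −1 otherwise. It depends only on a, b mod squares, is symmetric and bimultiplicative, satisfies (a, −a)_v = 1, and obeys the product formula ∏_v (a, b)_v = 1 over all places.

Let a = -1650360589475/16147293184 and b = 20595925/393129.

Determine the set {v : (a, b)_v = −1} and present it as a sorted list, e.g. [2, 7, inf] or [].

[17, 23]

(a, b) ≡ (-731, 16813) mod (ℚ^×)²; places V = {2, 3, 5, 7, 11, 13, 17, 19, 23, 43, ∞}.
(a,b)_23: α=0, u≡5; β=1, v≡3 (mod 23); (5|23)=-1, (3|23)=+1; sign (−1)^0·-1^1·+1^0 = -1.
(a,b)_13: α=2, u≡3; β=0, v≡10 (mod 13); (3|13)=+1, (10|13)=+1; sign (−1)^0·+1^0·+1^2 = +1.
(a,b)_19: α=-4, u≡13; β=-2, v≡16 (mod 19); (13|19)=-1, (16|19)=+1; sign (−1)^0·-1^-2·+1^-4 = +1.
(a,b)_7: α=0, u≡4; β=2, v≡5 (mod 7); (4|7)=+1, (5|7)=-1; sign (−1)^0·+1^2·-1^0 = +1.
(a,b)_∞: sgn(-731)=−, sgn(16813)=+, so +1.
(a,b)_43: α=3, u≡30; β=1, v≡13 (mod 43); (30|43)=-1, (13|43)=+1; sign (−1)^1·-1^1·+1^3 = +1.
(a,b)_17: α=3, u≡2; β=1, v≡5 (mod 17); (2|17)=+1, (5|17)=-1; sign (−1)^0·+1^1·-1^3 = -1.
(a,b)_3: α=0, u≡1; β=-2, v≡1 (mod 3); (1|3)=+1, (1|3)=+1; sign (−1)^0·+1^-2·+1^0 = +1.
(a,b)_11: α=-2, u≡10; β=-2, v≡5 (mod 11); (10|11)=-1, (5|11)=+1; sign (−1)^0·-1^-2·+1^-2 = +1.
(a,b)_2: α=-10, β=0; u≡5, v≡5 (mod 8); ε(u)ε(v)=0·0, αω(v)=-10·1, βω(u)=0·1; sum ≡ 0  ⇒  +1.
(a,b)_5: α=2, u≡4; β=2, v≡3 (mod 5); (4|5)=+1, (3|5)=-1; sign (−1)^0·+1^2·-1^2 = +1.
|Ram(-731, 16813)| = 2, even; anisotropic at {17, 23}.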